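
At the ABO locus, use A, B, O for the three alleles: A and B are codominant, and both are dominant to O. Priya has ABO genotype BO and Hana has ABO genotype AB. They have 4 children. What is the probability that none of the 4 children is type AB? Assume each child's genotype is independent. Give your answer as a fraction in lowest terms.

81/256

ABO cross BO × AB → 1/4 A, 1/2 B, 1/4 AB.
So P(type AB) = 1/4 per child.
P(not type AB) = 3/4 for one child; (3/4)^4 = 81/256.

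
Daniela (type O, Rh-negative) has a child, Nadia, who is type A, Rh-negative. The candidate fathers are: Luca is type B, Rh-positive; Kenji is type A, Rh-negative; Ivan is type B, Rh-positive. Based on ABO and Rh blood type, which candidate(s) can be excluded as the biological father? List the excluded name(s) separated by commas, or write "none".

Luca, Ivan

A candidate is excluded only if no genotype consistent with his phenotype could produce a type A, Rh-negative child with a type O, Rh-negative mother.
Luca (type B, Rh+): no genotype consistent with that phenotype can produce a type-A Rh- child with a type-O mother.
Ivan (type B, Rh+): no genotype consistent with that phenotype can produce a type-A Rh- child with a type-O mother.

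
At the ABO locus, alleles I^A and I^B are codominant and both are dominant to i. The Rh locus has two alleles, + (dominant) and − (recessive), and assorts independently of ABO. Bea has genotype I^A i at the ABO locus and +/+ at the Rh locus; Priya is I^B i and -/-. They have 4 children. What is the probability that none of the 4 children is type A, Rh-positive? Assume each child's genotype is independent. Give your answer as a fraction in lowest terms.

ABO cross I^A i × I^B i → 1/4 O, 1/4 A, 1/4 B, 1/4 AB.
Rh cross +/+ × -/- → 1 Rh+; so P(type A, Rh-positive) = 1/4 × 1 = 1/4 per child.
P(not type A, Rh-positive) = 3/4 for one child; (3/4)^4 = 81/256.

81/256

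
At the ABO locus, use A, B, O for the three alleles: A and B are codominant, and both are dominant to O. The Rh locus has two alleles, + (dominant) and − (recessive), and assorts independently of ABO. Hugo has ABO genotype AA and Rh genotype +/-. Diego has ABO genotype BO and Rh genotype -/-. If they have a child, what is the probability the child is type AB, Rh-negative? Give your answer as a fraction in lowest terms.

1/4

ABO cross AA × BO → offspring phenotypes: 1/2 A, 1/2 AB.
Rh cross +/- × -/- → 1/2 Rh+, 1/2 Rh-.
Independent loci: P(type AB, Rh-negative) = 1/2 × 1/2 = 1/4.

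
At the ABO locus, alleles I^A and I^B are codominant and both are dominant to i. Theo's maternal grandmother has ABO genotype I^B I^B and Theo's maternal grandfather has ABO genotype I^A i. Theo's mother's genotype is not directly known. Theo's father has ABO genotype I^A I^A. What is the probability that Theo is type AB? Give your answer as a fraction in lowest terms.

1/2

Theo's mother's ABO genotype from I^B I^B × I^A i: 1/2 I^A I^B, 1/2 I^B i.
Crossing each possibility with the father I^A I^A and summing P(type AB): 1/2·1/2 + 1/2·1/2 = 1/2.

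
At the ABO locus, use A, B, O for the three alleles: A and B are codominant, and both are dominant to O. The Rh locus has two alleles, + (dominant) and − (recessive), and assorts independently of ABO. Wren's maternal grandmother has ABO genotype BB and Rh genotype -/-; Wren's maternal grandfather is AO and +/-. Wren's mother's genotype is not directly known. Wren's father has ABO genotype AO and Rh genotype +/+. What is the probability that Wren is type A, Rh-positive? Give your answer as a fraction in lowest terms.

Wren's mother's ABO genotype from BB × AO: 1/2 AB, 1/2 BO.
Crossing each possibility with the father AO and summing P(type A): 1/2·1/2 + 1/2·1/4 = 3/8.
Similarly for Rh via the mother's Rh distribution: P(Rh+) = 1.
Independent loci: 3/8 × 1 = 3/8.

3/8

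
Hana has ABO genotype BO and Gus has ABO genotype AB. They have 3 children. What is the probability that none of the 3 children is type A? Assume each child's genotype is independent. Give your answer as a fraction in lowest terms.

ABO cross BO × AB → 1/4 A, 1/2 B, 1/4 AB.
So P(type A) = 1/4 per child.
P(not type A) = 3/4 for one child; (3/4)^3 = 27/64.

27/64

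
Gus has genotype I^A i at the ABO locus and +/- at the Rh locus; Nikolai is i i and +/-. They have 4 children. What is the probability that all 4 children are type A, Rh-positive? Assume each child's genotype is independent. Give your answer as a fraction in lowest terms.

81/4096

ABO cross I^A i × i i → 1/2 O, 1/2 A.
Rh cross +/- × +/- → 3/4 Rh+, 1/4 Rh-; so P(type A, Rh-positive) = 1/2 × 3/4 = 3/8 per child.
All 4 independent: (3/8)^4 = 81/4096.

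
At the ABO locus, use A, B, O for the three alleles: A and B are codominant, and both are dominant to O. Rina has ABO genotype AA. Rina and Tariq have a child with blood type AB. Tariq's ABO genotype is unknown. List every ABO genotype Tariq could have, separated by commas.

AB, BB, BO

For each candidate genotype of Tariq, check whether crossing it with AA can produce every observed child phenotype.
  AA → possible child types {A} ✗
  AB → possible child types {A, AB} ✓
  AO → possible child types {A} ✗
  BB → possible child types {AB} ✓
  BO → possible child types {A, AB} ✓
  OO → possible child types {A} ✗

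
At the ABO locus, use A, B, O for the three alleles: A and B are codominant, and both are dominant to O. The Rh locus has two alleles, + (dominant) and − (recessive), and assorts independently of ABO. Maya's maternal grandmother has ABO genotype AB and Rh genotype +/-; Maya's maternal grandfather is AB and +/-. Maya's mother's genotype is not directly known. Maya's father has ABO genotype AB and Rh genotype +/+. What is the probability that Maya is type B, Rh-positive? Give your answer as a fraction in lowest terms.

1/4

Maya's mother's ABO genotype from AB × AB: 1/4 AA, 1/2 AB, 1/4 BB.
Crossing each possibility with the father AB and summing P(type B): 1/4·0 + 1/2·1/4 + 1/4·1/2 = 1/4.
Similarly for Rh via the mother's Rh distribution: P(Rh+) = 1.
Independent loci: 1/4 × 1 = 1/4.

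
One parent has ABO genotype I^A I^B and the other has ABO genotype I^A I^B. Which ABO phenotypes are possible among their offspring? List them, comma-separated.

A, B, AB

Gametes from I^A I^B × I^A I^B give offspring ABO genotypes I^A I^A, I^A I^B, I^B I^B, i.e. phenotypes A, B, AB.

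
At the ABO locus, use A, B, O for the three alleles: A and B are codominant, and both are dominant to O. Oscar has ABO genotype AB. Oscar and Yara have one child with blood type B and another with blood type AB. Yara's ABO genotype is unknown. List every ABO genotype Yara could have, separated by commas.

For each candidate genotype of Yara, check whether crossing it with AB can produce every observed child phenotype.
  AA → possible child types {A, AB} ✗
  AB → possible child types {A, B, AB} ✓
  AO → possible child types {A, B, AB} ✓
  BB → possible child types {B, AB} ✓
  BO → possible child types {A, B, AB} ✓
  OO → possible child types {A, B} ✗

AB, AO, BB, BO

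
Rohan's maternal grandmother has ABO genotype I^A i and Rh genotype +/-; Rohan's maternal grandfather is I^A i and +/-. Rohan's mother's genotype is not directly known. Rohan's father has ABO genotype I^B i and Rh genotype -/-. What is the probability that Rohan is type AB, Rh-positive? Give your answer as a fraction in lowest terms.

Rohan's mother's ABO genotype from I^A i × I^A i: 1/4 I^A I^A, 1/2 I^A i, 1/4 i i.
Crossing each possibility with the father I^B i and summing P(type AB): 1/4·1/2 + 1/2·1/4 + 1/4·0 = 1/4.
Similarly for Rh via the mother's Rh distribution: P(Rh+) = 1/2.
Independent loci: 1/4 × 1/2 = 1/8.

1/8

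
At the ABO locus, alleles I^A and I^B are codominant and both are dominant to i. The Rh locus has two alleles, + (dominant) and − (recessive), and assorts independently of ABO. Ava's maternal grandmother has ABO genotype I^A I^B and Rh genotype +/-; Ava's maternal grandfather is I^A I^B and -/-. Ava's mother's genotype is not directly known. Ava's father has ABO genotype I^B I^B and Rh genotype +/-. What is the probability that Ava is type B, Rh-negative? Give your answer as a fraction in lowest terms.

Ava's mother's ABO genotype from I^A I^B × I^A I^B: 1/4 I^A I^A, 1/2 I^A I^B, 1/4 I^B I^B.
Crossing each possibility with the father I^B I^B and summing P(type B): 1/4·0 + 1/2·1/2 + 1/4·1 = 1/2.
Similarly for Rh via the mother's Rh distribution: P(Rh-) = 3/8.
Independent loci: 1/2 × 3/8 = 3/16.

3/16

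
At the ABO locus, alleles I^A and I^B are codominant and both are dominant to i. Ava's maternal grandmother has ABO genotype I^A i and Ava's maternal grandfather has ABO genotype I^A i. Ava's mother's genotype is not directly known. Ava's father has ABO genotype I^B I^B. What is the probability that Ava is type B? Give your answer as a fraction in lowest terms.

Ava's mother's ABO genotype from I^A i × I^A i: 1/4 I^A I^A, 1/2 I^A i, 1/4 i i.
Crossing each possibility with the father I^B I^B and summing P(type B): 1/4·0 + 1/2·1/2 + 1/4·1 = 1/2.

1/2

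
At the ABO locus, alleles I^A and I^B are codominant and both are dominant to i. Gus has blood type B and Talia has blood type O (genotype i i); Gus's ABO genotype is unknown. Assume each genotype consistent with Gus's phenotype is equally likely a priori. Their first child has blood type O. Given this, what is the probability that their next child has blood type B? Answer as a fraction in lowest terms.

Possible genotypes: Gus ∈ {I^B I^B, I^B i}; Talia ∈ {i i}.
Weight each parental genotype pair by prior × P(type-O child):
  I^B i × i i: posterior weight 1; P(next child type B) = 1/2.
Weighted sum = 1/2.

1/2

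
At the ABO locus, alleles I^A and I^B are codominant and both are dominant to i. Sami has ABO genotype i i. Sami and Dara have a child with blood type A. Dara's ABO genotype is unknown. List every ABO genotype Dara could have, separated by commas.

For each candidate genotype of Dara, check whether crossing it with i i can produce every observed child phenotype.
  I^A I^A → possible child types {A} ✓
  I^A I^B → possible child types {A, B} ✓
  I^A i → possible child types {O, A} ✓
  I^B I^B → possible child types {B} ✗
  I^B i → possible child types {O, B} ✗
  i i → possible child types {O} ✗

I^A I^A, I^A I^B, I^A i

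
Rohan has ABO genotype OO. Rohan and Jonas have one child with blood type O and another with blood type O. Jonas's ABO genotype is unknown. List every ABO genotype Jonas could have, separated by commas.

AO, BO, OO

For each candidate genotype of Jonas, check whether crossing it with OO can produce every observed child phenotype.
  AA → possible child types {A} ✗
  AB → possible child types {A, B} ✗
  AO → possible child types {O, A} ✓
  BB → possible child types {B} ✗
  BO → possible child types {O, B} ✓
  OO → possible child types {O} ✓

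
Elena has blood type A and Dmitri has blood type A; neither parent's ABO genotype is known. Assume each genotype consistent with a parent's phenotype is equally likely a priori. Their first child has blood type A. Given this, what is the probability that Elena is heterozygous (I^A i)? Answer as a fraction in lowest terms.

Possible genotypes: Elena ∈ {I^A I^A, I^A i}; Dmitri ∈ {I^A I^A, I^A i}.
Weight each parental genotype pair by prior × P(type-A child):
  I^A I^A × I^A I^A: posterior weight 4/15.
  I^A I^A × I^A i: posterior weight 4/15.
  I^A i × I^A I^A: posterior weight 4/15.
  I^A i × I^A i: posterior weight 1/5.
Sum the posterior weight over pairs where Elena is I^A i: 7/15.

7/15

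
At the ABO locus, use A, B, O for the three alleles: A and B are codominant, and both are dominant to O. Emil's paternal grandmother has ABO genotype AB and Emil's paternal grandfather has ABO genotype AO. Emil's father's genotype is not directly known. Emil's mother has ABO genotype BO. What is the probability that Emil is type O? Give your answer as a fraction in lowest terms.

1/8

Emil's father's ABO genotype from AB × AO: 1/4 AA, 1/4 AB, 1/4 AO, 1/4 BO.
Crossing each possibility with the mother BO and summing P(type O): 1/4·0 + 1/4·0 + 1/4·1/4 + 1/4·1/4 = 1/8.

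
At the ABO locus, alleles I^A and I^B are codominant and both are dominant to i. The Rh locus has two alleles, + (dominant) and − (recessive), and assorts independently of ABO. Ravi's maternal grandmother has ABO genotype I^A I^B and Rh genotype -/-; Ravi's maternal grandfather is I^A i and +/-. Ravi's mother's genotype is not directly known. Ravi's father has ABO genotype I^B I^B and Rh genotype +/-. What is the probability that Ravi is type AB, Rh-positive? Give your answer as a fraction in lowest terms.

5/16

Ravi's mother's ABO genotype from I^A I^B × I^A i: 1/4 I^A I^A, 1/4 I^A I^B, 1/4 I^A i, 1/4 I^B i.
Crossing each possibility with the father I^B I^B and summing P(type AB): 1/4·1 + 1/4·1/2 + 1/4·1/2 + 1/4·0 = 1/2.
Similarly for Rh via the mother's Rh distribution: P(Rh+) = 5/8.
Independent loci: 1/2 × 5/8 = 5/16.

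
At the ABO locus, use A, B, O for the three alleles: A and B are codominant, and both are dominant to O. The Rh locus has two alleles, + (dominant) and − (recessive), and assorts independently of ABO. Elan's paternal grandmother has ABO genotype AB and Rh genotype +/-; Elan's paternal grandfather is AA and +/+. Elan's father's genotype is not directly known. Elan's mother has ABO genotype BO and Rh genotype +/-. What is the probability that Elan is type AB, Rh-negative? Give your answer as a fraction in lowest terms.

3/64

Elan's father's ABO genotype from AB × AA: 1/2 AA, 1/2 AB.
Crossing each possibility with the mother BO and summing P(type AB): 1/2·1/2 + 1/2·1/4 = 3/8.
Similarly for Rh via the father's Rh distribution: P(Rh-) = 1/8.
Independent loci: 3/8 × 1/8 = 3/64.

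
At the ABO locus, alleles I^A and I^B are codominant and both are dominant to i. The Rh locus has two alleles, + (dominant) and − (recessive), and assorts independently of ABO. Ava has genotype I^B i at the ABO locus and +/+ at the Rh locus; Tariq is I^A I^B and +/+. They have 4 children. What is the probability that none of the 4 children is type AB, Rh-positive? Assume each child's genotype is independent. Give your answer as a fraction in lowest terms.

81/256

ABO cross I^B i × I^A I^B → 1/4 A, 1/2 B, 1/4 AB.
Rh cross +/+ × +/+ → 1 Rh+; so P(type AB, Rh-positive) = 1/4 × 1 = 1/4 per child.
P(not type AB, Rh-positive) = 3/4 for one child; (3/4)^4 = 81/256.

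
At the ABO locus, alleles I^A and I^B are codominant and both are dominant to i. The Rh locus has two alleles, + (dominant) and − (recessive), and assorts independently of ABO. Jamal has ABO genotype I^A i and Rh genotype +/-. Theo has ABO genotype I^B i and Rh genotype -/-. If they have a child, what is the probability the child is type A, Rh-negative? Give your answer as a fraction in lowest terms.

ABO cross I^A i × I^B i → offspring phenotypes: 1/4 O, 1/4 A, 1/4 B, 1/4 AB.
Rh cross +/- × -/- → 1/2 Rh+, 1/2 Rh-.
Independent loci: P(type A, Rh-negative) = 1/4 × 1/2 = 1/8.

1/8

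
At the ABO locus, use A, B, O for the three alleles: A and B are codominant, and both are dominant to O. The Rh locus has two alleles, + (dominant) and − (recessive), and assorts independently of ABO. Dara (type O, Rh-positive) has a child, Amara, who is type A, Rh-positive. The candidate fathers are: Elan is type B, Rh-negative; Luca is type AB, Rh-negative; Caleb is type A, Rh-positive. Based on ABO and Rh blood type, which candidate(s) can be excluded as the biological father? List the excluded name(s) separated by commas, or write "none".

A candidate is excluded only if no genotype consistent with his phenotype could produce a type A, Rh-positive child with a type O, Rh-positive mother.
Elan (type B, Rh-): no genotype consistent with that phenotype can produce a type-A Rh+ child with a type-O mother.

Elan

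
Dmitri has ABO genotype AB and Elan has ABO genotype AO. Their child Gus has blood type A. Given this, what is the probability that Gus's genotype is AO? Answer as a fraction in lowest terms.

1/2

Cross AB × AO → 1/4 AA, 1/4 AB, 1/4 AO, 1/4 BO.
Type-A genotypes among offspring: AA (1/4), AO (1/4); total 1/2.
P(AO | type A) = (1/4) / (1/2) = 1/2.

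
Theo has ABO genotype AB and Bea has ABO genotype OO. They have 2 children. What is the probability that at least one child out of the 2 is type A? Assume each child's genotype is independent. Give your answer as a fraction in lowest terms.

3/4

ABO cross AB × OO → 1/2 A, 1/2 B.
So P(type A) = 1/2 per child.
P(none) = (1/2)^2 = 1/4; P(at least one) = 1 − 1/4 = 3/4.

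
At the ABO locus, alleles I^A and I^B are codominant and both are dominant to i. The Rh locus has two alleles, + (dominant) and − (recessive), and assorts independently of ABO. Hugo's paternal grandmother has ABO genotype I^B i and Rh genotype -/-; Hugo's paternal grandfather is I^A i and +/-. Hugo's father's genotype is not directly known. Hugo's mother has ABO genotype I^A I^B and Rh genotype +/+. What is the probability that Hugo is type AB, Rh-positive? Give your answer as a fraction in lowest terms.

Hugo's father's ABO genotype from I^B i × I^A i: 1/4 I^A I^B, 1/4 I^A i, 1/4 I^B i, 1/4 i i.
Crossing each possibility with the mother I^A I^B and summing P(type AB): 1/4·1/2 + 1/4·1/4 + 1/4·1/4 + 1/4·0 = 1/4.
Similarly for Rh via the father's Rh distribution: P(Rh+) = 1.
Independent loci: 1/4 × 1 = 1/4.

1/4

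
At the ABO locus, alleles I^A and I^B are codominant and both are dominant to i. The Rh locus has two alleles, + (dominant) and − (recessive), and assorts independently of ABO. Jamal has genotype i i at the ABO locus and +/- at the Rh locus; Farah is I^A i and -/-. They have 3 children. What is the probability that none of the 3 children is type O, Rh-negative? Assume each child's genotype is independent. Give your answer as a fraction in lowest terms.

ABO cross i i × I^A i → 1/2 O, 1/2 A.
Rh cross +/- × -/- → 1/2 Rh+, 1/2 Rh-; so P(type O, Rh-negative) = 1/2 × 1/2 = 1/4 per child.
P(not type O, Rh-negative) = 3/4 for one child; (3/4)^3 = 27/64.

27/64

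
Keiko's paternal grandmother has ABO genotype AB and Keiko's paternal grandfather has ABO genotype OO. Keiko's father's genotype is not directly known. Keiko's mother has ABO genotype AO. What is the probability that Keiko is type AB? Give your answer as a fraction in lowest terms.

Keiko's father's ABO genotype from AB × OO: 1/2 AO, 1/2 BO.
Crossing each possibility with the mother AO and summing P(type AB): 1/2·0 + 1/2·1/4 = 1/8.

1/8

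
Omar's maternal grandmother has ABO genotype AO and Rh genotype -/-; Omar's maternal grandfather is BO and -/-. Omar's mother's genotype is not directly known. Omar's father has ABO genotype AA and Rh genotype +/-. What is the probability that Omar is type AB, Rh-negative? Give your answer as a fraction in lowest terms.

Omar's mother's ABO genotype from AO × BO: 1/4 AB, 1/4 AO, 1/4 BO, 1/4 OO.
Crossing each possibility with the father AA and summing P(type AB): 1/4·1/2 + 1/4·0 + 1/4·1/2 + 1/4·0 = 1/4.
Similarly for Rh via the mother's Rh distribution: P(Rh-) = 1/2.
Independent loci: 1/4 × 1/2 = 1/8.

1/8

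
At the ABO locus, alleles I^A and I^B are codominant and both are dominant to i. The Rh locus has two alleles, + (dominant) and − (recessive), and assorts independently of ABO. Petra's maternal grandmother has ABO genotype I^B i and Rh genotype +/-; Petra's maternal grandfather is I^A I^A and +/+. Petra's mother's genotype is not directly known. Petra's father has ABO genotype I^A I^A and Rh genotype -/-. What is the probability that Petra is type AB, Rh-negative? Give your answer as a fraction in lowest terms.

Petra's mother's ABO genotype from I^B i × I^A I^A: 1/2 I^A I^B, 1/2 I^A i.
Crossing each possibility with the father I^A I^A and summing P(type AB): 1/2·1/2 + 1/2·0 = 1/4.
Similarly for Rh via the mother's Rh distribution: P(Rh-) = 1/4.
Independent loci: 1/4 × 1/4 = 1/16.

1/16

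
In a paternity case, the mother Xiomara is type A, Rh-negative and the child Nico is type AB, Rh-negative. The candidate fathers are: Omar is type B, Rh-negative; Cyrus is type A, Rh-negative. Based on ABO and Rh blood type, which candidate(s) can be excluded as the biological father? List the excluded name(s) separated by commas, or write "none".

Cyrus

A candidate is excluded only if no genotype consistent with his phenotype could produce a type AB, Rh-negative child with a type A, Rh-negative mother.
Cyrus (type A, Rh-): no genotype consistent with that phenotype can produce a type-AB Rh- child with a type-A mother.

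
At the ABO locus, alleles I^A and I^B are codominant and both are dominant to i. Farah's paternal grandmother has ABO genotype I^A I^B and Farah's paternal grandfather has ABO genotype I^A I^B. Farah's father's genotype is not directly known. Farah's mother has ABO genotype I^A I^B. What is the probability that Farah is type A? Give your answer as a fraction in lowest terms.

Farah's father's ABO genotype from I^A I^B × I^A I^B: 1/4 I^A I^A, 1/2 I^A I^B, 1/4 I^B I^B.
Crossing each possibility with the mother I^A I^B and summing P(type A): 1/4·1/2 + 1/2·1/4 + 1/4·0 = 1/4.

1/4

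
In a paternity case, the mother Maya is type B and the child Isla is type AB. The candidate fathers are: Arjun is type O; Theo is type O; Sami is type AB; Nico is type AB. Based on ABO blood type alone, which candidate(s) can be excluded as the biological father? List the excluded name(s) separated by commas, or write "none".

A candidate is excluded only if no genotype consistent with his phenotype could produce a type AB child with a type B mother.
Arjun (type O): no genotype consistent with that phenotype can produce a type-AB child with a type-B mother.
Theo (type O): no genotype consistent with that phenotype can produce a type-AB child with a type-B mother.

Arjun, Theo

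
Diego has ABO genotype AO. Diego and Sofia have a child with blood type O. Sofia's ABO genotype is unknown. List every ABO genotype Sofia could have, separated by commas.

AO, BO, OO

For each candidate genotype of Sofia, check whether crossing it with AO can produce every observed child phenotype.
  AA → possible child types {A} ✗
  AB → possible child types {A, B, AB} ✗
  AO → possible child types {O, A} ✓
  BB → possible child types {B, AB} ✗
  BO → possible child types {O, A, B, AB} ✓
  OO → possible child types {O, A} ✓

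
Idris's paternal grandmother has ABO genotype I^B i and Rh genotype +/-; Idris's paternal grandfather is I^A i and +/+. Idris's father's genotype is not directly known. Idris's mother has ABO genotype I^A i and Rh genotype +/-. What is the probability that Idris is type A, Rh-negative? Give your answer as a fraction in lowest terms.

1/16

Idris's father's ABO genotype from I^B i × I^A i: 1/4 I^A I^B, 1/4 I^A i, 1/4 I^B i, 1/4 i i.
Crossing each possibility with the mother I^A i and summing P(type A): 1/4·1/2 + 1/4·3/4 + 1/4·1/4 + 1/4·1/2 = 1/2.
Similarly for Rh via the father's Rh distribution: P(Rh-) = 1/8.
Independent loci: 1/2 × 1/8 = 1/16.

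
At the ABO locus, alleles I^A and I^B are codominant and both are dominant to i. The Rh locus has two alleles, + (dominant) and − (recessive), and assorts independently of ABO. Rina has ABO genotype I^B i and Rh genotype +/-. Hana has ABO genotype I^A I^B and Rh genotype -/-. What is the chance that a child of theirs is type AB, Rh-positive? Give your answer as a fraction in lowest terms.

ABO cross I^B i × I^A I^B → offspring phenotypes: 1/4 A, 1/2 B, 1/4 AB.
Rh cross +/- × -/- → 1/2 Rh+, 1/2 Rh-.
Independent loci: P(type AB, Rh-positive) = 1/4 × 1/2 = 1/8.

1/8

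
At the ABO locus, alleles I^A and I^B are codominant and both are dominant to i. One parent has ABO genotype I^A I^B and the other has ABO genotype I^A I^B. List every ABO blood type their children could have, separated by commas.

Gametes from I^A I^B × I^A I^B give offspring ABO genotypes I^A I^A, I^A I^B, I^B I^B, i.e. phenotypes A, B, AB.

A, B, AB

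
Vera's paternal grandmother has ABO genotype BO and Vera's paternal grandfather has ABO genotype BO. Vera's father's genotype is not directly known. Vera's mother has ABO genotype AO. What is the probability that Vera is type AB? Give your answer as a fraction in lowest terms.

1/4

Vera's father's ABO genotype from BO × BO: 1/4 BB, 1/2 BO, 1/4 OO.
Crossing each possibility with the mother AO and summing P(type AB): 1/4·1/2 + 1/2·1/4 + 1/4·0 = 1/4.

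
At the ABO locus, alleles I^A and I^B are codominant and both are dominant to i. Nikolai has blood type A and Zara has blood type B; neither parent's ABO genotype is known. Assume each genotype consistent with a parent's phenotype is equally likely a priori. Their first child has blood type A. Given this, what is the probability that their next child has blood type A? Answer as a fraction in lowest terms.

Possible genotypes: Nikolai ∈ {I^A I^A, I^A i}; Zara ∈ {I^B I^B, I^B i}.
Weight each parental genotype pair by prior × P(type-A child):
  I^A I^A × I^B i: posterior weight 2/3; P(next child type A) = 1/2.
  I^A i × I^B i: posterior weight 1/3; P(next child type A) = 1/4.
Weighted sum = 5/12.

5/12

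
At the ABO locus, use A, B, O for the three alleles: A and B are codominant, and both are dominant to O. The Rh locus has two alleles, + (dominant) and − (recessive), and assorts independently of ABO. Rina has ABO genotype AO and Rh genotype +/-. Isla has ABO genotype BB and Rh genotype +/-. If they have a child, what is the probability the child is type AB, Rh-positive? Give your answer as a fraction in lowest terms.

ABO cross AO × BB → offspring phenotypes: 1/2 B, 1/2 AB.
Rh cross +/- × +/- → 3/4 Rh+, 1/4 Rh-.
Independent loci: P(type AB, Rh-positive) = 1/2 × 3/4 = 3/8.

3/8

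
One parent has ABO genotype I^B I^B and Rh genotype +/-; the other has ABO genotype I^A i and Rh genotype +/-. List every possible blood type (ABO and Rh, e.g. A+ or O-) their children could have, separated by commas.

Gametes from I^B I^B × I^A i give offspring ABO genotypes I^A I^B, I^B i, i.e. phenotypes B, AB.
Rh cross +/- × +/- → phenotypes Rh+, Rh-.
Combining independently: B+, B-, AB+, AB-.

B+, B-, AB+, AB-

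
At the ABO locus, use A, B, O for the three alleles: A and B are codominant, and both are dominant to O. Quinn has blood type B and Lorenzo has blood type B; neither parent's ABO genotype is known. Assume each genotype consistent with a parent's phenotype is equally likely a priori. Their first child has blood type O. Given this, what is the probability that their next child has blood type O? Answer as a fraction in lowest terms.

1/4

Possible genotypes: Quinn ∈ {BB, BO}; Lorenzo ∈ {BB, BO}.
Weight each parental genotype pair by prior × P(type-O child):
  BO × BO: posterior weight 1; P(next child type O) = 1/4.
Weighted sum = 1/4.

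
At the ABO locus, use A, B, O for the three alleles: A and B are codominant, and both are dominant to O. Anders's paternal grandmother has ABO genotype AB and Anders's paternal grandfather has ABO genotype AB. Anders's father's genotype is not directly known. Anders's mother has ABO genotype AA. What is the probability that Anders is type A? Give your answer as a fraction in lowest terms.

Anders's father's ABO genotype from AB × AB: 1/4 AA, 1/2 AB, 1/4 BB.
Crossing each possibility with the mother AA and summing P(type A): 1/4·1 + 1/2·1/2 + 1/4·0 = 1/2.

1/2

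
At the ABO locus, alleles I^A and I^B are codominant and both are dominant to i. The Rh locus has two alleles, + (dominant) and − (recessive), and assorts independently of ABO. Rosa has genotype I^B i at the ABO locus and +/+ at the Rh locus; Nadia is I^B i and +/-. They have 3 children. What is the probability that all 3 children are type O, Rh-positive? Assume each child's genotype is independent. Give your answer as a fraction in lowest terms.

1/64

ABO cross I^B i × I^B i → 1/4 O, 3/4 B.
Rh cross +/+ × +/- → 1 Rh+; so P(type O, Rh-positive) = 1/4 × 1 = 1/4 per child.
All 3 independent: (1/4)^3 = 1/64.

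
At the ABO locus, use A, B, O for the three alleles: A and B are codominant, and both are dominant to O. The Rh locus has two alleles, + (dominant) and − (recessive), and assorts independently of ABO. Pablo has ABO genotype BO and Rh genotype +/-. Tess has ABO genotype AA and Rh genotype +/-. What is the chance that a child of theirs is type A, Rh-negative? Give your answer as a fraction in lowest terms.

ABO cross BO × AA → offspring phenotypes: 1/2 A, 1/2 AB.
Rh cross +/- × +/- → 3/4 Rh+, 1/4 Rh-.
Independent loci: P(type A, Rh-negative) = 1/2 × 1/4 = 1/8.

1/8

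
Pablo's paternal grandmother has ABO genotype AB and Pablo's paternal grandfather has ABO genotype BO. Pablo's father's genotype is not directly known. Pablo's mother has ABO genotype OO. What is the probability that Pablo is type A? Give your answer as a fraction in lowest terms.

1/4

Pablo's father's ABO genotype from AB × BO: 1/4 AB, 1/4 AO, 1/4 BB, 1/4 BO.
Crossing each possibility with the mother OO and summing P(type A): 1/4·1/2 + 1/4·1/2 + 1/4·0 + 1/4·0 = 1/4.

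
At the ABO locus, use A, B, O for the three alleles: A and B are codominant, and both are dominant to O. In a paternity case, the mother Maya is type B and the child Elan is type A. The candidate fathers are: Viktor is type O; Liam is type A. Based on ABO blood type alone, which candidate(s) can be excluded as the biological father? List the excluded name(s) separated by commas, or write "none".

Viktor

A candidate is excluded only if no genotype consistent with his phenotype could produce a type A child with a type B mother.
Viktor (type O): no genotype consistent with that phenotype can produce a type-A child with a type-B mother.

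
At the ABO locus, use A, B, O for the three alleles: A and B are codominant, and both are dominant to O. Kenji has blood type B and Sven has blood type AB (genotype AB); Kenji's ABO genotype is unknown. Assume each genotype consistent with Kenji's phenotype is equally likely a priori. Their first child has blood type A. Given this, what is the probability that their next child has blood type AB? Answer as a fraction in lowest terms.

1/4

Possible genotypes: Kenji ∈ {BB, BO}; Sven ∈ {AB}.
Weight each parental genotype pair by prior × P(type-A child):
  BO × AB: posterior weight 1; P(next child type AB) = 1/4.
Weighted sum = 1/4.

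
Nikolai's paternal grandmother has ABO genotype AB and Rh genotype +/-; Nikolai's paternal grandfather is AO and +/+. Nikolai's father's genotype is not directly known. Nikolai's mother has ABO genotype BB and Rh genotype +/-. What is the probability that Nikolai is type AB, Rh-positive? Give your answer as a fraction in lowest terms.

7/16

Nikolai's father's ABO genotype from AB × AO: 1/4 AA, 1/4 AB, 1/4 AO, 1/4 BO.
Crossing each possibility with the mother BB and summing P(type AB): 1/4·1 + 1/4·1/2 + 1/4·1/2 + 1/4·0 = 1/2.
Similarly for Rh via the father's Rh distribution: P(Rh+) = 7/8.
Independent loci: 1/2 × 7/8 = 7/16.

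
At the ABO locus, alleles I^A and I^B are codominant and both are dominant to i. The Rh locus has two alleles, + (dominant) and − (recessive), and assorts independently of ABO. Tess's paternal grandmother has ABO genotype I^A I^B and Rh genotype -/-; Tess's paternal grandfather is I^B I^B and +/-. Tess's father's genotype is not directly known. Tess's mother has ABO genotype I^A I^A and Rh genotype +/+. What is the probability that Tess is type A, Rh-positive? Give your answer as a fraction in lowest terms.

1/4

Tess's father's ABO genotype from I^A I^B × I^B I^B: 1/2 I^A I^B, 1/2 I^B I^B.
Crossing each possibility with the mother I^A I^A and summing P(type A): 1/2·1/2 + 1/2·0 = 1/4.
Similarly for Rh via the father's Rh distribution: P(Rh+) = 1.
Independent loci: 1/4 × 1 = 1/4.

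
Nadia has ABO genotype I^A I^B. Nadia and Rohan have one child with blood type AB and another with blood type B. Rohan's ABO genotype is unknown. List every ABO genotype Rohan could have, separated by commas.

For each candidate genotype of Rohan, check whether crossing it with I^A I^B can produce every observed child phenotype.
  I^A I^A → possible child types {A, AB} ✗
  I^A I^B → possible child types {A, B, AB} ✓
  I^A i → possible child types {A, B, AB} ✓
  I^B I^B → possible child types {B, AB} ✓
  I^B i → possible child types {A, B, AB} ✓
  i i → possible child types {A, B} ✗

I^A I^B, I^A i, I^B I^B, I^B i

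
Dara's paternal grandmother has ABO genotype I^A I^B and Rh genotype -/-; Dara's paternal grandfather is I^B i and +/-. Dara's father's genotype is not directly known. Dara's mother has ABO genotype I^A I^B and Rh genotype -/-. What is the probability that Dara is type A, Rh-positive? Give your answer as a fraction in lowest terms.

Dara's father's ABO genotype from I^A I^B × I^B i: 1/4 I^A I^B, 1/4 I^A i, 1/4 I^B I^B, 1/4 I^B i.
Crossing each possibility with the mother I^A I^B and summing P(type A): 1/4·1/4 + 1/4·1/2 + 1/4·0 + 1/4·1/4 = 1/4.
Similarly for Rh via the father's Rh distribution: P(Rh+) = 1/4.
Independent loci: 1/4 × 1/4 = 1/16.

1/16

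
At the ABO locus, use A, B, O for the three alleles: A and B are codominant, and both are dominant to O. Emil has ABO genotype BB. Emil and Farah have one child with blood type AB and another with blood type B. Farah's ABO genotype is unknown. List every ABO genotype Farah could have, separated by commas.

For each candidate genotype of Farah, check whether crossing it with BB can produce every observed child phenotype.
  AA → possible child types {AB} ✗
  AB → possible child types {B, AB} ✓
  AO → possible child types {B, AB} ✓
  BB → possible child types {B} ✗
  BO → possible child types {B} ✗
  OO → possible child types {B} ✗

AB, AO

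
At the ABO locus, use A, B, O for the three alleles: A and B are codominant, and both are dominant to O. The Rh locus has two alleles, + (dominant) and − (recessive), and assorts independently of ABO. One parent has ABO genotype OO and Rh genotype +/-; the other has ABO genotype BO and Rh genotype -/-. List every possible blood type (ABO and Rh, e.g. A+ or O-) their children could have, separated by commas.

Gametes from OO × BO give offspring ABO genotypes BO, OO, i.e. phenotypes O, B.
Rh cross +/- × -/- → phenotypes Rh+, Rh-.
Combining independently: O+, O-, B+, B-.

O+, O-, B+, B-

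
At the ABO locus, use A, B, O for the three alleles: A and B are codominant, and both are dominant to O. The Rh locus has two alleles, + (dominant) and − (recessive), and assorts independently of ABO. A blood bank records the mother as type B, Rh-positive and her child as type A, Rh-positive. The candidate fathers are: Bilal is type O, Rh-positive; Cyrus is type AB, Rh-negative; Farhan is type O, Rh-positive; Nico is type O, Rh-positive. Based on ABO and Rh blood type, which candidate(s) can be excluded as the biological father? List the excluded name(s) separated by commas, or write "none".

Bilal, Farhan, Nico

A candidate is excluded only if no genotype consistent with his phenotype could produce a type A, Rh-positive child with a type B, Rh-positive mother.
Bilal (type O, Rh+): no genotype consistent with that phenotype can produce a type-A Rh+ child with a type-B mother.
Farhan (type O, Rh+): no genotype consistent with that phenotype can produce a type-A Rh+ child with a type-B mother.
Nico (type O, Rh+): no genotype consistent with that phenotype can produce a type-A Rh+ child with a type-B mother.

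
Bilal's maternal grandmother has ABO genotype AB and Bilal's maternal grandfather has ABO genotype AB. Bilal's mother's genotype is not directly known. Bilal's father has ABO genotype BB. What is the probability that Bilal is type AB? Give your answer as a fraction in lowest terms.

Bilal's mother's ABO genotype from AB × AB: 1/4 AA, 1/2 AB, 1/4 BB.
Crossing each possibility with the father BB and summing P(type AB): 1/4·1 + 1/2·1/2 + 1/4·0 = 1/2.

1/2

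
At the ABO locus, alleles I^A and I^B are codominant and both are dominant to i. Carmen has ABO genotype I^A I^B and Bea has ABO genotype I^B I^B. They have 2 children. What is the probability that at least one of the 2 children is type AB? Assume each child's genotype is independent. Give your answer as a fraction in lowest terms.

ABO cross I^A I^B × I^B I^B → 1/2 B, 1/2 AB.
So P(type AB) = 1/2 per child.
P(none) = (1/2)^2 = 1/4; P(at least one) = 1 − 1/4 = 3/4.

3/4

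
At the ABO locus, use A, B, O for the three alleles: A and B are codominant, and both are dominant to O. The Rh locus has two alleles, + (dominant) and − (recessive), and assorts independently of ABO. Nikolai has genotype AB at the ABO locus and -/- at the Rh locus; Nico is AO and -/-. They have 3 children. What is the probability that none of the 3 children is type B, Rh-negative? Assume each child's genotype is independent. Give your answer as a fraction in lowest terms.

ABO cross AB × AO → 1/2 A, 1/4 B, 1/4 AB.
Rh cross -/- × -/- → 1 Rh-; so P(type B, Rh-negative) = 1/4 × 1 = 1/4 per child.
P(not type B, Rh-negative) = 3/4 for one child; (3/4)^3 = 27/64.

27/64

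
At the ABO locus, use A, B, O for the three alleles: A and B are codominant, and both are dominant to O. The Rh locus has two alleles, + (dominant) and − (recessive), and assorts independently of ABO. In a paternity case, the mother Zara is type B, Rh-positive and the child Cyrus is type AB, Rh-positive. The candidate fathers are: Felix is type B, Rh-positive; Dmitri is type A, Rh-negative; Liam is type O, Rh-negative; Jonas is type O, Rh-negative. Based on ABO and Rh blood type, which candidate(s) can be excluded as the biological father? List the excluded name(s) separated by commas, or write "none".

Felix, Liam, Jonas

A candidate is excluded only if no genotype consistent with his phenotype could produce a type AB, Rh-positive child with a type B, Rh-positive mother.
Felix (type B, Rh+): no genotype consistent with that phenotype can produce a type-AB Rh+ child with a type-B mother.
Liam (type O, Rh-): no genotype consistent with that phenotype can produce a type-AB Rh+ child with a type-B mother.
Jonas (type O, Rh-): no genotype consistent with that phenotype can produce a type-AB Rh+ child with a type-B mother.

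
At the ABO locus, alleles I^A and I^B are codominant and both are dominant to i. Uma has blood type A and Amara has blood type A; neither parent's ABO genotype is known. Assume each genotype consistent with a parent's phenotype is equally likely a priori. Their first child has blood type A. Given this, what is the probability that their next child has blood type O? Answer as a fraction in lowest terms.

Possible genotypes: Uma ∈ {I^A I^A, I^A i}; Amara ∈ {I^A I^A, I^A i}.
Weight each parental genotype pair by prior × P(type-A child):
  I^A I^A × I^A I^A: posterior weight 4/15; P(next child type O) = 0.
  I^A I^A × I^A i: posterior weight 4/15; P(next child type O) = 0.
  I^A i × I^A I^A: posterior weight 4/15; P(next child type O) = 0.
  I^A i × I^A i: posterior weight 1/5; P(next child type O) = 1/4.
Weighted sum = 1/20.

1/20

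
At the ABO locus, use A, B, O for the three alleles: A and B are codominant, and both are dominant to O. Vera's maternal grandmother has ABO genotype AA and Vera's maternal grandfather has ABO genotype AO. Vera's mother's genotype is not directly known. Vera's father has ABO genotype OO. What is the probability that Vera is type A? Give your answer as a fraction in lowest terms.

3/4

Vera's mother's ABO genotype from AA × AO: 1/2 AA, 1/2 AO.
Crossing each possibility with the father OO and summing P(type A): 1/2·1 + 1/2·1/2 = 3/4.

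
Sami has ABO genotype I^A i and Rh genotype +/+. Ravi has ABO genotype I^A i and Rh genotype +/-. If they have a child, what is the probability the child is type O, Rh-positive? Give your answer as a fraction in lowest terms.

ABO cross I^A i × I^A i → offspring phenotypes: 1/4 O, 3/4 A.
Rh cross +/+ × +/- → 1 Rh+.
Independent loci: P(type O, Rh-positive) = 1/4 × 1 = 1/4.

1/4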